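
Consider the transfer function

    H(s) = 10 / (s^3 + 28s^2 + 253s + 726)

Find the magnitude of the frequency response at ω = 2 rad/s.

Substitute s = j2: numerator = 10, denominator = 614 + j498.
|H(j2)| = |10| / |614 + j498| = 10 / 790.57 ≈ 0.01265.

|H(j2)| ≈ 0.01265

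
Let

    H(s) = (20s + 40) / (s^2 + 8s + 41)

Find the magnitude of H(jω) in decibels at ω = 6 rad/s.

Substitute s = j6: numerator = 40 + j120, denominator = 5 + j48.
|H(j6)| = |40 + j120| / |5 + j48| = 126.49 / 48.260 ≈ 2.621.
In decibels: 20·log₁₀(2.621) ≈ 8.37 dB.

|H(j6)|_dB ≈ 8.37 dB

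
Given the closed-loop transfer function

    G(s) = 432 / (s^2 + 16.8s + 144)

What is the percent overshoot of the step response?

%OS ≈ 4.60%

Comparing s^2 + 16.8s + 144 to s^2 + 2ζωₙs + ωₙ²: ωₙ = 12 rad/s and ζ = 16.8/(2·12) = 0.7.
%OS = 100·exp(−πζ/√(1−ζ²)) = 100·exp(−π·0.7/√(1−0.7²)) ≈ 4.60%.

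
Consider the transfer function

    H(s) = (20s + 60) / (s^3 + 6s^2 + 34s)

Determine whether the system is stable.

The denominator s^3 + 6s^2 + 34s factors as s(s^2 + 6s + 34), giving poles at s = 0, -3 + 5j, -3 - 5j.
Since the simple pole(s) at s = 0 lie on the jω-axis with none in the right half-plane, the system is marginally stable.

marginally stable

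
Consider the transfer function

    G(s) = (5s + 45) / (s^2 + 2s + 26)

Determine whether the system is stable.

stable

The denominator s^2 + 2s + 26 factors as (s^2 + 2s + 26), giving poles at s = -1 ± 5j.
Since all poles lie strictly in the left half-plane, the system is stable.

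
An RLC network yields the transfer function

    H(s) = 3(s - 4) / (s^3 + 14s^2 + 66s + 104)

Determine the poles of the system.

s = -5 ± j, -4

The poles are the roots of the denominator s^3 + 14s^2 + 66s + 104 = 0.
Trying s = -4: the polynomial evaluates to 0, so (s + 4) is a factor.
Dividing out leaves s^2 + 10s + 26 = 0.
The quadratic formula then gives s = -5 ± 1j.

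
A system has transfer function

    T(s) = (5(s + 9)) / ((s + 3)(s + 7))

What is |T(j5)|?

|T(j5)| ≈ 1.026

Substitute s = j5: numerator = 45 + j25, denominator = -4 + j50.
|T(j5)| = |45 + j25| / |-4 + j50| = 51.478 / 50.160 ≈ 1.026.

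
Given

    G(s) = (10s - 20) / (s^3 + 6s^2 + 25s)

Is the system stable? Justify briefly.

marginally stable

The denominator s^3 + 6s^2 + 25s factors as s(s^2 + 6s + 25), giving poles at s = 0, -3 + 4j, -3 - 4j.
Since the simple pole(s) at s = 0 lie on the jω-axis with none in the right half-plane, the system is marginally stable.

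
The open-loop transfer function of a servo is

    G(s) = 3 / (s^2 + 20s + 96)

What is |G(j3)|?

Substitute s = j3: numerator = 3, denominator = 87 + j60.
|G(j3)| = |3| / |87 + j60| = 3 / 105.68 ≈ 0.02839.

|G(j3)| ≈ 0.02839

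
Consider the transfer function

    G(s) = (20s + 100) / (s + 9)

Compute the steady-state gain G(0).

Set s = 0: G(0) = (100) / (9) = 100/9.

G(0) = 100/9 ≈ 11.11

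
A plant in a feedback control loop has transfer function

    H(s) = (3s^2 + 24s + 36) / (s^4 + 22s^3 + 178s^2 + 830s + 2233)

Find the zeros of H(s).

Set the numerator to zero: 3s^2 + 24s + 36 = 0, i.e. 3·(s^2 + 8s + 12) = 0.
Factoring: (s + 6)(s + 2) = 0.

s = -6, -2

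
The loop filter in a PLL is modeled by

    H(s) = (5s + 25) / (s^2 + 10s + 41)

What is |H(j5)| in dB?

|H(j5)|_dB ≈ -3.43 dB

Substitute s = j5: numerator = 25 + j25, denominator = 16 + j50.
|H(j5)| = |25 + j25| / |16 + j50| = 35.355 / 52.498 ≈ 0.6735.
In decibels: 20·log₁₀(0.6735) ≈ -3.43 dB.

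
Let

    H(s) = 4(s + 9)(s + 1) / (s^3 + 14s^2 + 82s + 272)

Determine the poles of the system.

s = -3 + 5j, -3 - 5j, -8

The poles are the roots of the denominator s^3 + 14s^2 + 82s + 272 = 0.
Trying s = -8: the polynomial evaluates to 0, so (s + 8) is a factor.
Dividing out leaves s^2 + 6s + 34 = 0.
The quadratic formula then gives s = -3 ± 5j.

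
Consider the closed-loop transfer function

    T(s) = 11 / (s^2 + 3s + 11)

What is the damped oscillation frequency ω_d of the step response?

ω_d ≈ 2.958 rad/s

Comparing s^2 + 3s + 11 to s^2 + 2ζωₙs + ωₙ²: ωₙ = √11 ≈ 3.317 rad/s and ζ = 3/(2·√11) ≈ 0.4523.
ζωₙ = 3/2 = 1.5, so ω_d = ωₙ√(1−ζ²) = √(ωₙ² − (ζωₙ)²) = √(11 − 1.5²) = √8.75 ≈ 2.958 rad/s.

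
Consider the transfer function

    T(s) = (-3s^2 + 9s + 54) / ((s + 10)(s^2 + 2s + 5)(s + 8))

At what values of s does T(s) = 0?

s = 6, -3

Set the numerator to zero: -3s^2 + 9s + 54 = 0, i.e. -3·(s^2 - 3s - 18) = 0.
Factoring: (s - 6)(s + 3) = 0.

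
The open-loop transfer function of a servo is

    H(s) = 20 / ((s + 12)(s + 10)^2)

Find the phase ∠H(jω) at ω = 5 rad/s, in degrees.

At s = j5: numerator = 20, denominator = 400 + j1575.
∠H = ∠num − ∠den = 0° − (75.750°) = -75.75°.

∠H(j5) ≈ -75.75°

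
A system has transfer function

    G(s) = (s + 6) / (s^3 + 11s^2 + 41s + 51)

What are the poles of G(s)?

s = -3, -4 + j, -4 - j

The poles are the roots of the denominator s^3 + 11s^2 + 41s + 51 = 0.
Trying s = -3: the polynomial evaluates to 0, so (s + 3) is a factor.
Dividing out leaves s^2 + 8s + 17 = 0.
The quadratic formula then gives s = -4 ± 1j.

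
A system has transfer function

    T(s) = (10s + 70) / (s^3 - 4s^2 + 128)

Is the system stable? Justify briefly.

The denominator s^3 - 4s^2 + 128 factors as (s + 4)(s^2 - 8s + 32), giving poles at s = -4, 4 + 4j, 4 - 4j.
Since the pole(s) at s = 4 + 4j, 4 - 4j lie in the right half-plane, the system is unstable.

unstable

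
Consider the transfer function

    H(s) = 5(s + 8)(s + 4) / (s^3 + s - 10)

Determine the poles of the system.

s = -1 ± 2j, 2

The poles are the roots of the denominator s^3 + s - 10 = 0.
Trying s = 2: the polynomial evaluates to 0, so (s - 2) is a factor.
Dividing out leaves s^2 + 2s + 5 = 0.
The quadratic formula then gives s = -1 ± 2j.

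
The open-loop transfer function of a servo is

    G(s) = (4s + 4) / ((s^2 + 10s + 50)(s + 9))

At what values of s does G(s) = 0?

Set the numerator to zero: 4s + 4 = 0, i.e. 4·(s + 1) = 0.
So s = -1.

s = -1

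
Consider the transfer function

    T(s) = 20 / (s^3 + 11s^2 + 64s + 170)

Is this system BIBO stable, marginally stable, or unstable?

The denominator s^3 + 11s^2 + 64s + 170 factors as (s^2 + 6s + 34)(s + 5), giving poles at s = -3 ± 5j, -5.
Since all poles lie strictly in the left half-plane, the system is stable.

stable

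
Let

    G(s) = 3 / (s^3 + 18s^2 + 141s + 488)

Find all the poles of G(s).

s = -5 + 6j, -5 - 6j, -8

The poles are the roots of the denominator s^3 + 18s^2 + 141s + 488 = 0.
Trying s = -8: the polynomial evaluates to 0, so (s + 8) is a factor.
Dividing out leaves s^2 + 10s + 61 = 0.
The quadratic formula then gives s = -5 ± 6j.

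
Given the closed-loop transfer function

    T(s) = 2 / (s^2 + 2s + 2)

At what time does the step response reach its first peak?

Comparing s^2 + 2s + 2 to s^2 + 2ζωₙs + ωₙ²: ωₙ = √2 ≈ 1.414 rad/s and ζ = 2/(2·√2) ≈ 0.7071.
ζωₙ = 2/2 = 1, so ω_d = ωₙ√(1−ζ²) = √(ωₙ² − (ζωₙ)²) = √(2 − 1²) = √1 = 1 rad/s.
t_p = π/ω_d = π/1 ≈ 3.142 s.

t_p ≈ 3.142 s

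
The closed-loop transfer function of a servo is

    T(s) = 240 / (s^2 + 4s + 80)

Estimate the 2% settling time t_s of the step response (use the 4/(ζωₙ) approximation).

t_s ≈ 2 s

Comparing s^2 + 4s + 80 to s^2 + 2ζωₙs + ωₙ²: ωₙ = √80 ≈ 8.944 rad/s and ζ = 4/(2·√80) ≈ 0.2236.
ζωₙ = 4/2 = 2, so t_s ≈ 4/(ζωₙ) = 4/2 = 2 s.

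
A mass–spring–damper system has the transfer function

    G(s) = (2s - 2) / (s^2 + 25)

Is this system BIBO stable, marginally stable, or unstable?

The poles can be read from the denominator factors: s = 5j, -5j.
Since the simple pole(s) at s = ±5j lie on the jω-axis with none in the right half-plane, the system is marginally stable.

marginally stable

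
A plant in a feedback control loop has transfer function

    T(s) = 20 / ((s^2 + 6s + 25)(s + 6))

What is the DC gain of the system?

T(0) = 2/15 ≈ 0.1333

At s = 0 each factor (s + a) contributes a and each (s^2 + bs + c) contributes c.
T(0) = 20·1 / ((25) · (6)) = 20/150 = 2/15.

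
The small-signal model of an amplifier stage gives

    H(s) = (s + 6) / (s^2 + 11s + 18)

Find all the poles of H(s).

s = -2, -9

The poles are the roots of the denominator s^2 + 11s + 18 = 0.
Factoring: (s + 2)(s + 9) = 0, so s = -2 and s = -9.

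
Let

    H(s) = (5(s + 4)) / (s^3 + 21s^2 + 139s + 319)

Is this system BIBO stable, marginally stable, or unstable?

stable

The denominator s^3 + 21s^2 + 139s + 319 factors as (s^2 + 10s + 29)(s + 11), giving poles at s = -5 ± 2j, -11.
Since all poles lie strictly in the left half-plane, the system is stable.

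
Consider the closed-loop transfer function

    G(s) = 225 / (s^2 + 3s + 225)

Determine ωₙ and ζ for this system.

ωₙ = 15 rad/s, ζ = 0.1

Compare the denominator to the standard form s^2 + 2ζωₙs + ωₙ².
ωₙ² = 225, so ωₙ = 15 rad/s.
2ζωₙ = 3, so ζ = 3/(2·15) = 0.1.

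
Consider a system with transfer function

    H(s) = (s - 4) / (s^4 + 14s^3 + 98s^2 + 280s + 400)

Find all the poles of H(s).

The poles are the roots of the denominator s^4 + 14s^3 + 98s^2 + 280s + 400 = 0.
No real roots exist; factor into two real quadratics: (s^2 + 10s + 50)(s^2 + 4s + 8) = 0.
Each quadratic gives a conjugate pair via the quadratic formula.

s = -5 + 5j, -5 - 5j, -2 + 2j, -2 - 2j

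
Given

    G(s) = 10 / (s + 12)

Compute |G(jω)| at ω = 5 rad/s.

Substitute s = j5: numerator = 10, denominator = 12 + j5.
|G(j5)| = |10| / |12 + j5| = 10 / 13 ≈ 0.7692.

|G(j5)| ≈ 0.7692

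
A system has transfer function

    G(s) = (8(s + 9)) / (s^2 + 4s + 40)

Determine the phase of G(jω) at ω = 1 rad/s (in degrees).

∠G(j1) ≈ 0.4842°

At s = j1: numerator = 72 + j8, denominator = 39 + j4.
∠G = ∠num − ∠den = 6.3402° − (5.8560°) = 0.4842°.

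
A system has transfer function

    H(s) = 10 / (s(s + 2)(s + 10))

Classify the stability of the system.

The poles can be read from the denominator factors: s = 0, -2, -10.
Since the simple pole(s) at s = 0 lie on the jω-axis with none in the right half-plane, the system is marginally stable.

marginally stable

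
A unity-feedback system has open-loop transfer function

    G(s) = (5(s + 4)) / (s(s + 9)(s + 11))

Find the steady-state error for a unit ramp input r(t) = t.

e_ss = 4.950

G(s) has one pole at the origin.
This is a Type 1 system. Kv = lim_{s→0} s·G(s) = 20/99.
e_ss = 1/Kv = 1/(20/99) = 99/20 ≈ 4.950.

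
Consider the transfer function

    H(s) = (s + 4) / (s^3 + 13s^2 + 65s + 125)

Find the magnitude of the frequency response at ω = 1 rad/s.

|H(j1)| ≈ 0.03196

Substitute s = j1: numerator = 4 + j1, denominator = 112 + j64.
|H(j1)| = |4 + j1| / |112 + j64| = 4.1231 / 129.00 ≈ 0.03196.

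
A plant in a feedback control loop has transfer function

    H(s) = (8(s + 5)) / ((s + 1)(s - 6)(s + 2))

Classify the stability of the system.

The poles can be read from the denominator factors: s = -1, 6, -2.
Since the pole(s) at s = 6 lie in the right half-plane, the system is unstable.

unstable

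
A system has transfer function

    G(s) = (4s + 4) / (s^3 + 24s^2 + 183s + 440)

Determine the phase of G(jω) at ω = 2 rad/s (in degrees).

At s = j2: numerator = 4 + j8, denominator = 344 + j358.
∠G = ∠num − ∠den = 63.435° − (46.142°) = 17.29°.

∠G(j2) ≈ 17.29°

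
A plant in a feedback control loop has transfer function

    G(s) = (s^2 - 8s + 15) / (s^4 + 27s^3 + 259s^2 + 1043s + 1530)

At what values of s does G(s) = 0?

s = 5, 3

Set the numerator to zero: s^2 - 8s + 15 = 0.
Factoring: (s - 5)(s - 3) = 0.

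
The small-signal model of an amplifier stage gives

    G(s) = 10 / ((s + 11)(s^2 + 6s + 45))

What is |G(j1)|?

|G(j1)| ≈ 0.02039

Substitute s = j1: numerator = 10, denominator = 478 + j110.
|G(j1)| = |10| / |478 + j110| = 10 / 490.49 ≈ 0.02039.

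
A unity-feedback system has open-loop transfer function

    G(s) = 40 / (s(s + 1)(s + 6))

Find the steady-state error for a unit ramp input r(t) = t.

e_ss = 0.1500

G(s) has one pole at the origin.
This is a Type 1 system. Kv = lim_{s→0} s·G(s) = 40/6 = 20/3.
e_ss = 1/Kv = 1/(20/3) = 3/20 ≈ 0.1500.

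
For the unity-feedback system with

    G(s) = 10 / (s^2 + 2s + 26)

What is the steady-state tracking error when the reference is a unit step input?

G(s) has no poles at the origin.
This is a Type 0 system. Kp = lim_{s→0} G(s) = 10/26 = 5/13.
e_ss = 1/(1 + Kp) = 1/(1 + 5/13) = 13/18 ≈ 0.7222.

e_ss = 0.7222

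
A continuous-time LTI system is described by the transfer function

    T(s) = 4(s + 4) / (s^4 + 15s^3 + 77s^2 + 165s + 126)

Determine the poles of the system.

s = -7, -2, -3, -3

The poles are the roots of the denominator s^4 + 15s^3 + 77s^2 + 165s + 126 = 0.
Trying s = -7: the polynomial evaluates to 0, so (s + 7) is a factor.
Dividing out leaves s^3 + 8s^2 + 21s + 18 = 0.
This factors further as (s + 2)(s + 3)^2 = 0.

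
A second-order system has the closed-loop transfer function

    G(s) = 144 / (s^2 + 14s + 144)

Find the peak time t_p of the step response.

t_p ≈ 0.3223 s

Comparing s^2 + 14s + 144 to s^2 + 2ζωₙs + ωₙ²: ωₙ = 12 rad/s and ζ = 14/(2·12) ≈ 0.5833.
ζωₙ = 14/2 = 7, so ω_d = ωₙ√(1−ζ²) = √(ωₙ² − (ζωₙ)²) = √(144 − 7²) = √95 ≈ 9.747 rad/s.
t_p = π/ω_d = π/9.747 ≈ 0.3223 s.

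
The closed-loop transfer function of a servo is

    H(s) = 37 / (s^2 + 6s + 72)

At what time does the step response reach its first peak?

Comparing s^2 + 6s + 72 to s^2 + 2ζωₙs + ωₙ²: ωₙ = √72 ≈ 8.485 rad/s and ζ = 6/(2·√72) ≈ 0.3536.
ζωₙ = 6/2 = 3, so ω_d = ωₙ√(1−ζ²) = √(ωₙ² − (ζωₙ)²) = √(72 − 3²) = √63 ≈ 7.937 rad/s.
t_p = π/ω_d = π/7.937 ≈ 0.3958 s.

t_p ≈ 0.3958 s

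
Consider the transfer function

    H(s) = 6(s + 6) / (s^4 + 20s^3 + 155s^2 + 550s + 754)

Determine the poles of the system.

s = -5 + 2j, -5 - 2j, -5 + j, -5 - j

The poles are the roots of the denominator s^4 + 20s^3 + 155s^2 + 550s + 754 = 0.
No real roots exist; factor into two real quadratics: (s^2 + 10s + 29)(s^2 + 10s + 26) = 0.
Each quadratic gives a conjugate pair via the quadratic formula.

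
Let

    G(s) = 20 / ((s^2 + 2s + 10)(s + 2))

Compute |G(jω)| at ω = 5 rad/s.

|G(j5)| ≈ 0.2060

Substitute s = j5: numerator = 20, denominator = -80 - j55.
|G(j5)| = |20| / |-80 - j55| = 20 / 97.082 ≈ 0.2060.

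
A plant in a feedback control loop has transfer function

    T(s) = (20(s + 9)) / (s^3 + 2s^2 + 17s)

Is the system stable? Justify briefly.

The denominator s^3 + 2s^2 + 17s factors as s(s^2 + 2s + 17), giving poles at s = 0, -1 ± 4j.
Since the simple pole(s) at s = 0 lie on the jω-axis with none in the right half-plane, the system is marginally stable.

marginally stable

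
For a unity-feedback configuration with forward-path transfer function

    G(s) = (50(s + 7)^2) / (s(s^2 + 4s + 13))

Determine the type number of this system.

The denominator has 1 factor of s at the origin (free integrator), so this is a Type 1 system.

Type 1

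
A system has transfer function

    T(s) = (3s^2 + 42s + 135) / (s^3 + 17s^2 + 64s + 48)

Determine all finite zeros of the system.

Set the numerator to zero: 3s^2 + 42s + 135 = 0, i.e. 3·(s^2 + 14s + 45) = 0.
Factoring: (s + 9)(s + 5) = 0.

s = -9, -5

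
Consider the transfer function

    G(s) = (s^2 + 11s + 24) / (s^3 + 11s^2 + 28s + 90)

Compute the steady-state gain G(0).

G(0) = 4/15 ≈ 0.2667

Set s = 0: G(0) = (24) / (90) = 4/15.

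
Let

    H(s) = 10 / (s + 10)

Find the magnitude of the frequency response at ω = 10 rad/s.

|H(j10)| ≈ 0.7071

Substitute s = j10: numerator = 10, denominator = 10 + j10.
|H(j10)| = |10| / |10 + j10| = 10 / 14.142 ≈ 0.7071.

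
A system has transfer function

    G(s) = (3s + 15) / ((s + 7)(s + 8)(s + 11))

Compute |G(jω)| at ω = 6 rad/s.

|G(j6)| ≈ 0.02028

Substitute s = j6: numerator = 15 + j18, denominator = -320 + j1110.
|G(j6)| = |15 + j18| / |-320 + j1110| = 23.431 / 1155.2 ≈ 0.02028.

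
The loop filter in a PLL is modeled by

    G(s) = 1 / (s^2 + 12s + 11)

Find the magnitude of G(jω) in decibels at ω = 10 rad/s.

|G(j10)|_dB ≈ -43.5 dB

Substitute s = j10: numerator = 1, denominator = -89 + j120.
|G(j10)| = |1| / |-89 + j120| = 1 / 149.40 ≈ 0.006693.
In decibels: 20·log₁₀(0.006693) ≈ -43.5 dB.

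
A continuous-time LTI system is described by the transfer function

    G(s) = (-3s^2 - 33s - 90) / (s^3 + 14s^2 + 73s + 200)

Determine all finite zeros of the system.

s = -5, -6

Set the numerator to zero: -3s^2 - 33s - 90 = 0, i.e. -3·(s^2 + 11s + 30) = 0.
Factoring: (s + 5)(s + 6) = 0.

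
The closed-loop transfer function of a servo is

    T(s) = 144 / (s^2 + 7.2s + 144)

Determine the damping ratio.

Compare the denominator to the standard form s^2 + 2ζωₙs + ωₙ².
ωₙ² = 144, so ωₙ = 12 rad/s.
2ζωₙ = 7.2, so ζ = 7.2/(2·12) = 0.3.

ζ = 0.3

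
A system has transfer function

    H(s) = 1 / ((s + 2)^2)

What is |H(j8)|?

Substitute s = j8: numerator = 1, denominator = -60 + j32.
|H(j8)| = |1| / |-60 + j32| = 1 / 68 ≈ 0.01471.

|H(j8)| ≈ 0.01471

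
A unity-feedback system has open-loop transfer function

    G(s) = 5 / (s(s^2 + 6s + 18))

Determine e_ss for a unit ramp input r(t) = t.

G(s) has one pole at the origin.
This is a Type 1 system. Kv = lim_{s→0} s·G(s) = 5/18.
e_ss = 1/Kv = 1/(5/18) = 18/5 ≈ 3.600.

e_ss = 3.600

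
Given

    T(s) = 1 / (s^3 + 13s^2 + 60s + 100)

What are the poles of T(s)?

The poles are the roots of the denominator s^3 + 13s^2 + 60s + 100 = 0.
Trying s = -5: the polynomial evaluates to 0, so (s + 5) is a factor.
Dividing out leaves s^2 + 8s + 20 = 0.
The quadratic formula then gives s = -4 ± 2j.

s = -4 ± 2j, -5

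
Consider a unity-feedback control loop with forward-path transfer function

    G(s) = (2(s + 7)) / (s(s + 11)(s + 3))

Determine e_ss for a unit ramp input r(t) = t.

G(s) has one pole at the origin.
This is a Type 1 system. Kv = lim_{s→0} s·G(s) = 14/33.
e_ss = 1/Kv = 1/(14/33) = 33/14 ≈ 2.357.

e_ss = 2.357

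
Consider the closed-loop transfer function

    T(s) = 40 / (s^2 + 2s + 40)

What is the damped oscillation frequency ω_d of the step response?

Comparing s^2 + 2s + 40 to s^2 + 2ζωₙs + ωₙ²: ωₙ = √40 ≈ 6.325 rad/s and ζ = 2/(2·√40) ≈ 0.1581.
ζωₙ = 2/2 = 1, so ω_d = ωₙ√(1−ζ²) = √(ωₙ² − (ζωₙ)²) = √(40 − 1²) = √39 ≈ 6.245 rad/s.

ω_d ≈ 6.245 rad/s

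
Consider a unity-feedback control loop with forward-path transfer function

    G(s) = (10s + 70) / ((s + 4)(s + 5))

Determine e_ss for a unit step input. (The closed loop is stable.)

e_ss = 0.2222

G(s) has no poles at the origin.
This is a Type 0 system. Kp = lim_{s→0} G(s) = 70/20 = 7/2.
e_ss = 1/(1 + Kp) = 1/(1 + 7/2) = 2/9 ≈ 0.2222.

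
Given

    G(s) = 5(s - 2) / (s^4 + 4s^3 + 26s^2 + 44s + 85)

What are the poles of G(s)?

The poles are the roots of the denominator s^4 + 4s^3 + 26s^2 + 44s + 85 = 0.
No real roots exist; factor into two real quadratics: (s^2 + 2s + 5)(s^2 + 2s + 17) = 0.
Each quadratic gives a conjugate pair via the quadratic formula.

s = -1 ± 2j, -1 ± 4j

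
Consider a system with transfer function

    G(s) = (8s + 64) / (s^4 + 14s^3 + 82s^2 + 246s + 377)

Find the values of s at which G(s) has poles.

s = -5 + 2j, -5 - 2j, -2 + 3j, -2 - 3j

The poles are the roots of the denominator s^4 + 14s^3 + 82s^2 + 246s + 377 = 0.
No real roots exist; factor into two real quadratics: (s^2 + 10s + 29)(s^2 + 4s + 13) = 0.
Each quadratic gives a conjugate pair via the quadratic formula.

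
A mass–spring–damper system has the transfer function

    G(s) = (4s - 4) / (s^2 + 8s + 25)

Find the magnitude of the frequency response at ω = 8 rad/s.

|G(j8)| ≈ 0.4303

Substitute s = j8: numerator = -4 + j32, denominator = -39 + j64.
|G(j8)| = |-4 + j32| / |-39 + j64| = 32.249 / 74.947 ≈ 0.4303.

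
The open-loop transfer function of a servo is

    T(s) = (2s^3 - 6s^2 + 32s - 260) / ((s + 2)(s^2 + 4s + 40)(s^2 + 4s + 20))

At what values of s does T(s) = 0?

Set the numerator to zero: 2s^3 - 6s^2 + 32s - 260 = 0, i.e. 2·(s^3 - 3s^2 + 16s - 130) = 0.
Factoring: (s - 5)(s^2 + 2s + 26) = 0.

s = 5, -1 + 5j, -1 - 5j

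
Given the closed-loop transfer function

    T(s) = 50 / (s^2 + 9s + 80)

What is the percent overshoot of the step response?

%OS ≈ 16.1%

Comparing s^2 + 9s + 80 to s^2 + 2ζωₙs + ωₙ²: ωₙ = √80 ≈ 8.944 rad/s and ζ = 9/(2·√80) ≈ 0.5031.
%OS = 100·exp(−πζ/√(1−ζ²)) = 100·exp(−π·0.5031/√(1−0.5031²)) ≈ 16.1%.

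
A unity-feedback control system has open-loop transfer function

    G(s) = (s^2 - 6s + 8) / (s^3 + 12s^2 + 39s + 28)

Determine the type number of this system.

Type 0

The denominator has no factor of s at the origin — no free integrator — so this is a Type 0 system.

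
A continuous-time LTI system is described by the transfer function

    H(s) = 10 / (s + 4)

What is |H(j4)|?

Substitute s = j4: numerator = 10, denominator = 4 + j4.
|H(j4)| = |10| / |4 + j4| = 10 / 5.6569 ≈ 1.768.

|H(j4)| ≈ 1.768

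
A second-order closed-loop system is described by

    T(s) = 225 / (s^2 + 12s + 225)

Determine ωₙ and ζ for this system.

ωₙ = 15 rad/s, ζ = 0.4

Compare the denominator to the standard form s^2 + 2ζωₙs + ωₙ².
ωₙ² = 225, so ωₙ = 15 rad/s.
2ζωₙ = 12, so ζ = 12/(2·15) = 0.4.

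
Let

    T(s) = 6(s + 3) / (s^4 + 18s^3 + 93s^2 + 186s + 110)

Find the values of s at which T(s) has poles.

s = -3 ± j, -1, -11

The poles are the roots of the denominator s^4 + 18s^3 + 93s^2 + 186s + 110 = 0.
Trying s = -1: the polynomial evaluates to 0, so (s + 1) is a factor.
Dividing out leaves s^3 + 17s^2 + 76s + 110 = 0.
This factors further as (s^2 + 6s + 10)(s + 11) = 0.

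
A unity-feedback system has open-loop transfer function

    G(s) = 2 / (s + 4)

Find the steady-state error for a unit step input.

e_ss = 0.6667

G(s) has no poles at the origin.
This is a Type 0 system. Kp = lim_{s→0} G(s) = 2/4 = 1/2.
e_ss = 1/(1 + Kp) = 1/(1 + 1/2) = 2/3 ≈ 0.6667.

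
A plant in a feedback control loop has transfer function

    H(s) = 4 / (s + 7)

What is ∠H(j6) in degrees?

∠H(j6) ≈ -40.60°

At s = j6: numerator = 4, denominator = 7 + j6.
∠H = ∠num − ∠den = 0° − (40.601°) = -40.60°.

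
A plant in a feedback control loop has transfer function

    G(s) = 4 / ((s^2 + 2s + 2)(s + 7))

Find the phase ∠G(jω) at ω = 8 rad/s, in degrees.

At s = j8: numerator = 4, denominator = -562 - j384.
∠G = ∠num − ∠den = 0° − (-145.66°) = 145.7°.

∠G(j8) ≈ 145.7°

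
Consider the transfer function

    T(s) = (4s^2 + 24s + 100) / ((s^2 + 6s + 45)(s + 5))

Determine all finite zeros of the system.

s = -3 + 4j, -3 - 4j

Set the numerator to zero: 4s^2 + 24s + 100 = 0, i.e. 4·(s^2 + 6s + 25) = 0.
Factoring: (s^2 + 6s + 25) = 0.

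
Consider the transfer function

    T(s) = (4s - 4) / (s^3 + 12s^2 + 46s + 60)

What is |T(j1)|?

|T(j1)| ≈ 0.08598

Substitute s = j1: numerator = -4 + j4, denominator = 48 + j45.
|T(j1)| = |-4 + j4| / |48 + j45| = 5.6569 / 65.795 ≈ 0.08598.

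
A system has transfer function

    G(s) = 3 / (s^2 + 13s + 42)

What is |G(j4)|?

|G(j4)| ≈ 0.05160

Substitute s = j4: numerator = 3, denominator = 26 + j52.
|G(j4)| = |3| / |26 + j52| = 3 / 58.138 ≈ 0.05160.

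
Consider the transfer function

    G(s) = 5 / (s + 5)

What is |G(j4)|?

|G(j4)| ≈ 0.7809

Substitute s = j4: numerator = 5, denominator = 5 + j4.
|G(j4)| = |5| / |5 + j4| = 5 / 6.4031 ≈ 0.7809.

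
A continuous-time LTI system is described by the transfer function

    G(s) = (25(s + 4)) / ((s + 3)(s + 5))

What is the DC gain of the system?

At s = 0 each factor (s + a) contributes a and each (s^2 + bs + c) contributes c.
G(0) = 25·(4) / ((3) · (5)) = 100/15 = 20/3.

G(0) = 20/3 ≈ 6.667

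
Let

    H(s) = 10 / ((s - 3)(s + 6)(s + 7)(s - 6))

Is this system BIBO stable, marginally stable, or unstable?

The poles can be read from the denominator factors: s = 3, -6, -7, 6.
Since the pole(s) at s = 3, 6 lie in the right half-plane, the system is unstable.

unstable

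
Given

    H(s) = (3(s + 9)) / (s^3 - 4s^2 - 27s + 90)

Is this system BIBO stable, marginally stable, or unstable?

The denominator s^3 - 4s^2 - 27s + 90 factors as (s + 5)(s - 6)(s - 3), giving poles at s = -5, 6, 3.
Since the pole(s) at s = 6, 3 lie in the right half-plane, the system is unstable.

unstable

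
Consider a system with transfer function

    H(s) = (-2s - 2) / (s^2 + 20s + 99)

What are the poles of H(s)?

The poles are the roots of the denominator s^2 + 20s + 99 = 0.
Factoring: (s + 11)(s + 9) = 0, so s = -11 and s = -9.

s = -11, -9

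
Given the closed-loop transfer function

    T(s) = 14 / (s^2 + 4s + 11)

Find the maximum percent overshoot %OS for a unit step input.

Comparing s^2 + 4s + 11 to s^2 + 2ζωₙs + ωₙ²: ωₙ = √11 ≈ 3.317 rad/s and ζ = 4/(2·√11) ≈ 0.6030.
%OS = 100·exp(−πζ/√(1−ζ²)) = 100·exp(−π·0.6030/√(1−0.6030²)) ≈ 9.30%.

%OS ≈ 9.30%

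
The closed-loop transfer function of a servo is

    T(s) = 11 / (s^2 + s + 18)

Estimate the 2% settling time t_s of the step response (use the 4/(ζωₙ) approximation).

Comparing s^2 + s + 18 to s^2 + 2ζωₙs + ωₙ²: ωₙ = √18 ≈ 4.243 rad/s and ζ = 1/(2·√18) ≈ 0.1179.
ζωₙ = 1/2 = 0.5, so t_s ≈ 4/(ζωₙ) = 4/0.5 = 8 s.

t_s ≈ 8 s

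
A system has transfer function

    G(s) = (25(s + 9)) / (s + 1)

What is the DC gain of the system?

G(0) = 225

At s = 0 each factor (s + a) contributes a and each (s^2 + bs + c) contributes c.
G(0) = 25·(9) / ((1)) = 225/1 = 225.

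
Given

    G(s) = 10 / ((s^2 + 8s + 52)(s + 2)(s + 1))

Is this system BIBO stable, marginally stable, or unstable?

stable

The poles can be read from the denominator factors: s = -4 + 6j, -4 - 6j, -2, -1.
Since all poles lie strictly in the left half-plane, the system is stable.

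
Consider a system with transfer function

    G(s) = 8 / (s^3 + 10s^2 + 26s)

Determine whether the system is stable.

marginally stable

The denominator s^3 + 10s^2 + 26s factors as s(s^2 + 10s + 26), giving poles at s = 0, -5 + j, -5 - j.
Since the simple pole(s) at s = 0 lie on the jω-axis with none in the right half-plane, the system is marginally stable.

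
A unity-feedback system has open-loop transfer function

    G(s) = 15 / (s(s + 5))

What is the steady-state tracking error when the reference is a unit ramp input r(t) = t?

e_ss = 0.3333

G(s) has one pole at the origin.
This is a Type 1 system. Kv = lim_{s→0} s·G(s) = 15/5 = 3.
e_ss = 1/Kv = 1/(3) = 1/3 ≈ 0.3333.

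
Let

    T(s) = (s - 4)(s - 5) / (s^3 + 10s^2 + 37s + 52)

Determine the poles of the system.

The poles are the roots of the denominator s^3 + 10s^2 + 37s + 52 = 0.
Trying s = -4: the polynomial evaluates to 0, so (s + 4) is a factor.
Dividing out leaves s^2 + 6s + 13 = 0.
The quadratic formula then gives s = -3 ± 2j.

s = -3 ± 2j, -4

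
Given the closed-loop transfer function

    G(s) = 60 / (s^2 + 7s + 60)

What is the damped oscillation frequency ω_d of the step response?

Comparing s^2 + 7s + 60 to s^2 + 2ζωₙs + ωₙ²: ωₙ = √60 ≈ 7.746 rad/s and ζ = 7/(2·√60) ≈ 0.4518.
ζωₙ = 7/2 = 3.5, so ω_d = ωₙ√(1−ζ²) = √(ωₙ² − (ζωₙ)²) = √(60 − 3.5²) = √47.75 ≈ 6.910 rad/s.

ω_d ≈ 6.910 rad/s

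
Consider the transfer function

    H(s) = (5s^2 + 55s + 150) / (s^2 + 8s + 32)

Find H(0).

Set s = 0: H(0) = (150) / (32) = 75/16.

H(0) = 75/16 ≈ 4.688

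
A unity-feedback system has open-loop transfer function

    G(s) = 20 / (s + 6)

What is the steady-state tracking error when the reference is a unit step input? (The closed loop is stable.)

G(s) has no poles at the origin.
This is a Type 0 system. Kp = lim_{s→0} G(s) = 20/6 = 10/3.
e_ss = 1/(1 + Kp) = 1/(1 + 10/3) = 3/13 ≈ 0.2308.

e_ss = 0.2308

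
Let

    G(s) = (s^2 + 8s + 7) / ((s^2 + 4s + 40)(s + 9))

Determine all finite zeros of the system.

s = -7, -1

Set the numerator to zero: s^2 + 8s + 7 = 0.
Factoring: (s + 7)(s + 1) = 0.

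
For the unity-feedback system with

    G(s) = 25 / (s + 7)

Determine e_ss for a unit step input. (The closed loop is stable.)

e_ss = 0.2188

G(s) has no poles at the origin.
This is a Type 0 system. Kp = lim_{s→0} G(s) = 25/7.
e_ss = 1/(1 + Kp) = 1/(1 + 25/7) = 7/32 ≈ 0.2188.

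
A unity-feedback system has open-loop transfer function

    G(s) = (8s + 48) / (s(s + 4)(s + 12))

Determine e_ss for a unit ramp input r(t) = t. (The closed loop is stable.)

G(s) has one pole at the origin.
This is a Type 1 system. Kv = lim_{s→0} s·G(s) = 48/48 = 1.
e_ss = 1/Kv = 1/(1) = 1.

e_ss = 1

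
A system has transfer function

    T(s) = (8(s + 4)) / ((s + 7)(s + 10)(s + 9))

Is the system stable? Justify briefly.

stable

The poles can be read from the denominator factors: s = -7, -10, -9.
Since all poles lie strictly in the left half-plane, the system is stable.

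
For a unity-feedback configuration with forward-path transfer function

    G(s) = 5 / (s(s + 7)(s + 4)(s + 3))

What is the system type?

The denominator has 1 factor of s at the origin (free integrator), so this is a Type 1 system.

Type 1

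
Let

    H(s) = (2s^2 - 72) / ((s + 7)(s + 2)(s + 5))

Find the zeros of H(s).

Set the numerator to zero: 2s^2 - 72 = 0, i.e. 2·(s^2 - 36) = 0.
Factoring: (s + 6)(s - 6) = 0.

s = -6, 6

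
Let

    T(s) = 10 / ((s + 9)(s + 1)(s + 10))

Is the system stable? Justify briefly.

The poles can be read from the denominator factors: s = -9, -1, -10.
Since all poles lie strictly in the left half-plane, the system is stable.

stable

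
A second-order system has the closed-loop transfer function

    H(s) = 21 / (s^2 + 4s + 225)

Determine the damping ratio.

ζ ≈ 0.1333

Compare the denominator to the standard form s^2 + 2ζωₙs + ωₙ².
ωₙ² = 225, so ωₙ = 15 rad/s.
2ζωₙ = 4, so ζ = 4/(2·15) ≈ 0.1333.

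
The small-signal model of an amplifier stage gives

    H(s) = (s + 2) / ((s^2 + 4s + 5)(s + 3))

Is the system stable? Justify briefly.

stable

The poles can be read from the denominator factors: s = -2 + j, -2 - j, -3.
Since all poles lie strictly in the left half-plane, the system is stable.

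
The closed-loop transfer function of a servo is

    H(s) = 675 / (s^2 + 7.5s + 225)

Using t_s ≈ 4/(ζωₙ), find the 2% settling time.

t_s ≈ 1.067 s

Comparing s^2 + 7.5s + 225 to s^2 + 2ζωₙs + ωₙ²: ωₙ = 15 rad/s and ζ = 7.5/(2·15) = 0.25.
ζωₙ = 7.5/2 = 3.75, so t_s ≈ 4/(ζωₙ) = 4/3.75 ≈ 1.067 s.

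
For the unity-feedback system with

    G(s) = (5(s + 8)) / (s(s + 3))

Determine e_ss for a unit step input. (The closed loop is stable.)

e_ss = 0

G(s) has one pole at the origin.
This is a Type 1 system; for a step input the steady-state error is zero.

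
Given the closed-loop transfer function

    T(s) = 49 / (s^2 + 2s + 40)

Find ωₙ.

Compare the denominator to the standard form s^2 + 2ζωₙs + ωₙ².
ωₙ² = 40, so ωₙ = √40 ≈ 6.325 rad/s.

ωₙ ≈ 6.325 rad/s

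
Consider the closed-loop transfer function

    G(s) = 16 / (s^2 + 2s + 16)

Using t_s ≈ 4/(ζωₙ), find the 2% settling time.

t_s ≈ 4 s

Comparing s^2 + 2s + 16 to s^2 + 2ζωₙs + ωₙ²: ωₙ = 4 rad/s and ζ = 2/(2·4) = 0.25.
ζωₙ = 2/2 = 1, so t_s ≈ 4/(ζωₙ) = 4/1 = 4 s.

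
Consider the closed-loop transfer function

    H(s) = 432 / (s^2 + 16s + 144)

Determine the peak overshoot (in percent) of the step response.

%OS ≈ 6.02%

Comparing s^2 + 16s + 144 to s^2 + 2ζωₙs + ωₙ²: ωₙ = 12 rad/s and ζ = 16/(2·12) ≈ 0.6667.
%OS = 100·exp(−πζ/√(1−ζ²)) = 100·exp(−π·0.6667/√(1−0.6667²)) ≈ 6.02%.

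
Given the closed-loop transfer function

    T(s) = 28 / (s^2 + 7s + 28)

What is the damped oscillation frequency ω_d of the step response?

Comparing s^2 + 7s + 28 to s^2 + 2ζωₙs + ωₙ²: ωₙ = √28 ≈ 5.292 rad/s and ζ = 7/(2·√28) ≈ 0.6614.
ζωₙ = 7/2 = 3.5, so ω_d = ωₙ√(1−ζ²) = √(ωₙ² − (ζωₙ)²) = √(28 − 3.5²) = √15.75 ≈ 3.969 rad/s.

ω_d ≈ 3.969 rad/s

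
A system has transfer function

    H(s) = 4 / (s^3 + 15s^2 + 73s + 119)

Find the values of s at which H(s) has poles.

s = -4 ± j, -7

The poles are the roots of the denominator s^3 + 15s^2 + 73s + 119 = 0.
Trying s = -7: the polynomial evaluates to 0, so (s + 7) is a factor.
Dividing out leaves s^2 + 8s + 17 = 0.
The quadratic formula then gives s = -4 ± 1j.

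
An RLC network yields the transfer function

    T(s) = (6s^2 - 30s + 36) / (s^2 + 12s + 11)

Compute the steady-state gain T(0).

Set s = 0: T(0) = (36) / (11) = 36/11.

T(0) = 36/11 ≈ 3.273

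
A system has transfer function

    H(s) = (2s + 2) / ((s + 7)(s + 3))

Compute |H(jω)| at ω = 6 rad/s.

|H(j6)| ≈ 0.1967

Substitute s = j6: numerator = 2 + j12, denominator = -15 + j60.
|H(j6)| = |2 + j12| / |-15 + j60| = 12.166 / 61.847 ≈ 0.1967.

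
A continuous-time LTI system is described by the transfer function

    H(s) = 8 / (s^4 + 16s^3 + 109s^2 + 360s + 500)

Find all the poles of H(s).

s = -4 ± 2j, -4 ± 3j

The poles are the roots of the denominator s^4 + 16s^3 + 109s^2 + 360s + 500 = 0.
No real roots exist; factor into two real quadratics: (s^2 + 8s + 20)(s^2 + 8s + 25) = 0.
Each quadratic gives a conjugate pair via the quadratic formula.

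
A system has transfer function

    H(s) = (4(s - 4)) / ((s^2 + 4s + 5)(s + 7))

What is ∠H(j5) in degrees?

At s = j5: numerator = -16 + j20, denominator = -240 + j40.
∠H = ∠num − ∠den = 128.66° − (170.54°) = -41.88°.

∠H(j5) ≈ -41.88°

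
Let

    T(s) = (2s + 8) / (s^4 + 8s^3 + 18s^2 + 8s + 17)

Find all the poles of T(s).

The poles are the roots of the denominator s^4 + 8s^3 + 18s^2 + 8s + 17 = 0.
No real roots exist; factor into two real quadratics: (s^2 + 8s + 17)(s^2 + 1) = 0.
Each quadratic gives a conjugate pair via the quadratic formula.

s = -4 + j, -4 - j, j, -j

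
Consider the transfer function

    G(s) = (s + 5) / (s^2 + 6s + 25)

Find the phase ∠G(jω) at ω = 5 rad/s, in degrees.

∠G(j5) ≈ -45°

At s = j5: numerator = 5 + j5, denominator = j30.
∠G = ∠num − ∠den = 45° − (90°) = -45°.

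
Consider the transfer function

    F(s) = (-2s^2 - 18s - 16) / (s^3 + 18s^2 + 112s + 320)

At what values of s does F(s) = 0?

Set the numerator to zero: -2s^2 - 18s - 16 = 0, i.e. -2·(s^2 + 9s + 8) = 0.
Factoring: (s + 8)(s + 1) = 0.

s = -8, -1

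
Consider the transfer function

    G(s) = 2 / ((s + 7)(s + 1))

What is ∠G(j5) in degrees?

∠G(j5) ≈ -114.2°

At s = j5: numerator = 2, denominator = -18 + j40.
∠G = ∠num − ∠den = 0° − (114.23°) = -114.2°.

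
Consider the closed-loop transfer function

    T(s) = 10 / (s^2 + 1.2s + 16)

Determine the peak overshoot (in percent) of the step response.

%OS ≈ 62.1%

Comparing s^2 + 1.2s + 16 to s^2 + 2ζωₙs + ωₙ²: ωₙ = 4 rad/s and ζ = 1.2/(2·4) = 0.15.
%OS = 100·exp(−πζ/√(1−ζ²)) = 100·exp(−π·0.15/√(1−0.15²)) ≈ 62.1%.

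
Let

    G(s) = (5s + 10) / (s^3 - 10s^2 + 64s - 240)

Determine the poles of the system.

s = 2 + 6j, 2 - 6j, 6

The poles are the roots of the denominator s^3 - 10s^2 + 64s - 240 = 0.
Trying s = 6: the polynomial evaluates to 0, so (s - 6) is a factor.
Dividing out leaves s^2 - 4s + 40 = 0.
The quadratic formula then gives s = 2 ± 6j.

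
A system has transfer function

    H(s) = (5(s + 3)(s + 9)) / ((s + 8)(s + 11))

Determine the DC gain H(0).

At s = 0 each factor (s + a) contributes a and each (s^2 + bs + c) contributes c.
H(0) = 5·(3) · (9) / ((8) · (11)) = 135/88 = 135/88.

H(0) = 135/88 ≈ 1.534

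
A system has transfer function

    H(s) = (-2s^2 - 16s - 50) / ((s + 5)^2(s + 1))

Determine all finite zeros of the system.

s = -4 + 3j, -4 - 3j

Set the numerator to zero: -2s^2 - 16s - 50 = 0, i.e. -2·(s^2 + 8s + 25) = 0.
Factoring: (s^2 + 8s + 25) = 0.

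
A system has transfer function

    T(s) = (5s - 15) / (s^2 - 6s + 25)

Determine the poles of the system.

The poles are the roots of the denominator s^2 - 6s + 25 = 0.
Using the quadratic formula: s = (6 ± √(-64))/2 = 3 ± 4j.

s = 3 + 4j, 3 - 4j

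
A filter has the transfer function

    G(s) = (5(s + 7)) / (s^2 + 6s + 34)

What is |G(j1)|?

Substitute s = j1: numerator = 35 + j5, denominator = 33 + j6.
|G(j1)| = |35 + j5| / |33 + j6| = 35.355 / 33.541 ≈ 1.054.

|G(j1)| ≈ 1.054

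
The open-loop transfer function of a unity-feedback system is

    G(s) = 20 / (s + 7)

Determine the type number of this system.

Type 0

The denominator has no factor of s at the origin — no free integrator — so this is a Type 0 system.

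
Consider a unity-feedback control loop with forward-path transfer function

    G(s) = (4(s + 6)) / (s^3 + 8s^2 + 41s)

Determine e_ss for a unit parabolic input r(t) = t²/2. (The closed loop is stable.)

e_ss = ∞

G(s) has one pole at the origin.
This is a Type 1 system; Ka = lim_{s→0} s^2·G(s) = 0, so the steady-state error for a parabola input is infinite.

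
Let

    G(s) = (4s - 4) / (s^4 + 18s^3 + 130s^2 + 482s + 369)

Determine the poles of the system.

s = -4 + 5j, -4 - 5j, -1, -9

The poles are the roots of the denominator s^4 + 18s^3 + 130s^2 + 482s + 369 = 0.
Trying s = -1: the polynomial evaluates to 0, so (s + 1) is a factor.
Dividing out leaves s^3 + 17s^2 + 113s + 369 = 0.
This factors further as (s^2 + 8s + 41)(s + 9) = 0.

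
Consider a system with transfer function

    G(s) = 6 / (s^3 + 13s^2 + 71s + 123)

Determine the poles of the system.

The poles are the roots of the denominator s^3 + 13s^2 + 71s + 123 = 0.
Trying s = -3: the polynomial evaluates to 0, so (s + 3) is a factor.
Dividing out leaves s^2 + 10s + 41 = 0.
The quadratic formula then gives s = -5 ± 4j.

s = -5 ± 4j, -3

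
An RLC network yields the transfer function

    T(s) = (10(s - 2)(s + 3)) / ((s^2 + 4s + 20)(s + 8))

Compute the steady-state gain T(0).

At s = 0 each factor (s + a) contributes a and each (s^2 + bs + c) contributes c.
T(0) = 10·(-2) · (3) / ((20) · (8)) = -60/160 = -3/8.

T(0) = -3/8 ≈ -0.3750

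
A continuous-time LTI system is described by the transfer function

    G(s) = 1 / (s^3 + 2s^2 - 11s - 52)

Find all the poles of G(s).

The poles are the roots of the denominator s^3 + 2s^2 - 11s - 52 = 0.
Trying s = 4: the polynomial evaluates to 0, so (s - 4) is a factor.
Dividing out leaves s^2 + 6s + 13 = 0.
The quadratic formula then gives s = -3 ± 2j.

s = -3 ± 2j, 4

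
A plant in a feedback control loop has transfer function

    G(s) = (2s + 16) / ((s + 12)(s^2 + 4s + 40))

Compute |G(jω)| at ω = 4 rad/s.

|G(j4)| ≈ 0.04903

Substitute s = j4: numerator = 16 + j8, denominator = 224 + j288.
|G(j4)| = |16 + j8| / |224 + j288| = 17.889 / 364.86 ≈ 0.04903.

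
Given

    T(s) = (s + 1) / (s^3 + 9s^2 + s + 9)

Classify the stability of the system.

The denominator s^3 + 9s^2 + s + 9 factors as (s^2 + 1)(s + 9), giving poles at s = ±j, -9.
Since the simple pole(s) at s = j, -j lie on the jω-axis with none in the right half-plane, the system is marginally stable.

marginally stable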